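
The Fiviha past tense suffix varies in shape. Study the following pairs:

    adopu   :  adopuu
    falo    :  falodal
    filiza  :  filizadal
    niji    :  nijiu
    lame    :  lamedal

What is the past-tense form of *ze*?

The alternation tracks the last vowel of the stem — -u when the last vowel of the stem is a high vowel (*adopu*, *niji*); -dal when the last vowel of the stem is a non-high vowel (*falo*, *filiza*, *lame*).
*ze*: last vowel = /e/, a non-high vowel → -dal → *zedal*.

zedal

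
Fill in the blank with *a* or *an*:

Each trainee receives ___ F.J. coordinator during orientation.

an

The indefinite article is chosen by the initial *sound* of the following word, not its spelling.
The initialism *F.J.* is read letter by letter; the first letter, F, is pronounced /ɛf/, which begins with a vowel sound.
So the article is *an*: Each trainee receives an F.J. coordinator during orientation.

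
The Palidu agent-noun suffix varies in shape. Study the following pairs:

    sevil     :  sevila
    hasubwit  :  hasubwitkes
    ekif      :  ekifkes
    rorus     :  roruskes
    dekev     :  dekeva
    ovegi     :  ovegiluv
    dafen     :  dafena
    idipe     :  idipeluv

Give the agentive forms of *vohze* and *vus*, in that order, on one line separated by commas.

The pattern is voicing of the final sound: -kes when the stem ends in a voiceless consonant (*hasubwit*, *ekif*, *rorus*); -a when the stem ends in a voiced consonant (*sevil*, *dekev*, *dafen*); -luv when the stem ends in a vowel (*ovegi*, *idipe*).
The final sound of *vohze* is /e/, which is a vowel, so the suffix is -luv, giving *vohzeluv*.
*vus*: final sound = /s/, a voiceless consonant → -kes → *vuskes*.

vohzeluv, vuskes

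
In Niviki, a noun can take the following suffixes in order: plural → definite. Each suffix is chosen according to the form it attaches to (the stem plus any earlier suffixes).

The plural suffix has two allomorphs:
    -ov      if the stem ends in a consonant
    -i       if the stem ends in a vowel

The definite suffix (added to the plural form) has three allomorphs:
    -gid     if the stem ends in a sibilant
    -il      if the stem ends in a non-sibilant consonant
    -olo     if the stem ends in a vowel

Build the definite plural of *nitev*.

Since the final sound of *nitev* is /v/ (a consonant), it takes -ov, giving *nitevov*.
The plural form *nitevov* — final sound /v/ (a non-sibilant consonant) → -il → *nitevovil*.

nitevovil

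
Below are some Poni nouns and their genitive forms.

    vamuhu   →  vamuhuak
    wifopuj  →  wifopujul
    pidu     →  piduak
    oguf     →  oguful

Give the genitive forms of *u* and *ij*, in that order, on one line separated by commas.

The pattern is consonant vs. vowel: -ul when the stem ends in a consonant (*wifopuj*, *oguf*); -ak when the stem ends in a vowel (*vamuhu*, *pidu*).
*u*: final sound = /u/, a vowel → -ak → *uak*.
*ij* — final sound /j/ (a consonant) → -ul → *ijul*.

uak, ijul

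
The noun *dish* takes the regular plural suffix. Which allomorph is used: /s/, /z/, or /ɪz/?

The stem *dish* ends in a sibilant (/s, z, ʃ, ʒ, tʃ, dʒ/).
The plural suffix surfaces as /ɪz/ after sibilants, /s/ after other voiceless consonants, and /z/ after other voiced sounds.
So the plural -s on *dish* is pronounced /ɪz/.

/ɪz/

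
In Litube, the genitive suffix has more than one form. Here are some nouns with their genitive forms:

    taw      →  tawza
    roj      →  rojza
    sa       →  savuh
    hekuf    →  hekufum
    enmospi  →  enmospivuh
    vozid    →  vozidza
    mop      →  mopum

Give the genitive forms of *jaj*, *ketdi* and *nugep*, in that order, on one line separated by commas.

The pattern is voicing of the final sound: -um when the stem ends in a voiceless consonant (*hekuf*, *mop*); -za when the stem ends in a voiced consonant (*taw*, *roj*, *vozid*); -vuh when the stem ends in a vowel (*sa*, *enmospi*).
*jaj* — final sound /j/ (a voiced consonant) → -za → *jajza*.
Since the final sound of *ketdi* is /i/ (a vowel), it takes -vuh, giving *ketdivuh*.
Since the final sound of *nugep* is /p/ (a voiceless consonant), it takes -um, giving *nugepum*.

jajza, ketdivuh, nugepum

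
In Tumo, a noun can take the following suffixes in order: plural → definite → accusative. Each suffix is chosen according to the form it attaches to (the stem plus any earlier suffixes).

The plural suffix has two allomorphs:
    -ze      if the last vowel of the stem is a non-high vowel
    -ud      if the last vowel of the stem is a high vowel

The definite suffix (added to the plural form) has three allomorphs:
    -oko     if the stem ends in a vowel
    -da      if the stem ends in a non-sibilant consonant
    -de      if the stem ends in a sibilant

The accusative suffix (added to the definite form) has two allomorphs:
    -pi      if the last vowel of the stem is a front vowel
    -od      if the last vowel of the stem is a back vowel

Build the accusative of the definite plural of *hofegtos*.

hofegtoszeokood

*hofegtos*: last vowel = /o/, a non-high vowel → -ze → *hofegtosze*.
Since the final sound of the plural form *hofegtosze* is /e/ (a vowel), it takes -oko, giving *hofegtoszeoko*.
The definite form *hofegtoszeoko*: last vowel = /o/, a back vowel → -od → *hofegtoszeokood*.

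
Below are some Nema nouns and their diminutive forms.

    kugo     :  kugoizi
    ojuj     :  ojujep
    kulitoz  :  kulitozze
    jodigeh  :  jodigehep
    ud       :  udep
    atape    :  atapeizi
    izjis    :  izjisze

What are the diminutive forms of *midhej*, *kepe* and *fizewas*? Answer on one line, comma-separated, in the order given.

midhejep, kepeizi, fizewasze

The suffix is conditioned by the final sound: -ze when the stem ends in a sibilant (*kulitoz*, *izjis*); -ep when the stem ends in a non-sibilant consonant (*ojuj*, *jodigeh*, *ud*); -izi when the stem ends in a vowel (*kugo*, *atape*).
Since the final sound of *midhej* is /j/ (a non-sibilant consonant), it takes -ep, giving *midhejep*.
*kepe*: final sound = /e/, a vowel → -izi → *kepeizi*.
*fizewas* — final sound /s/ (a sibilant) → -ze → *fizewasze*.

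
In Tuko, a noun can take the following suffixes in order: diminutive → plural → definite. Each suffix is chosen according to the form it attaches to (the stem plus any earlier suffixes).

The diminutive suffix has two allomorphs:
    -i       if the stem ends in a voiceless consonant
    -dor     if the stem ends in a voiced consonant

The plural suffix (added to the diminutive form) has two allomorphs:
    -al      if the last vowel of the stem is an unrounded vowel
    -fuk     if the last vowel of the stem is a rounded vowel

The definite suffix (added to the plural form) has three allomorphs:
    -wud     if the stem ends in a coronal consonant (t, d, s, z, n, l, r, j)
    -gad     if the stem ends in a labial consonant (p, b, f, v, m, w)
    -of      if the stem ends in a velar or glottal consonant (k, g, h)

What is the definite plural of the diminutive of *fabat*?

Since the final consonant of *fabat* is /t/ (voiceless), it takes -i, giving *fabati*.
The last vowel of the diminutive form *fabati* is /i/, which is an unrounded vowel, so the plural suffix is -al, giving *fabatial*.
The final consonant of the plural form *fabatial* is /l/, which is coronal, so the definite suffix is -wud, giving *fabatialwud*.

fabatialwud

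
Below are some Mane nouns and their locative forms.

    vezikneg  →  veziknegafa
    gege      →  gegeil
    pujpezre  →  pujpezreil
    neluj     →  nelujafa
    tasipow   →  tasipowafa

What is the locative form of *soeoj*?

Looking at the final sound of each stem: -afa when the stem ends in a consonant (*vezikneg*, *neluj*, *tasipow*); -il when the stem ends in a vowel (*gege*, *pujpezre*).
*soeoj* — final sound /j/ (a consonant) → -afa → *soeojafa*.

soeojafa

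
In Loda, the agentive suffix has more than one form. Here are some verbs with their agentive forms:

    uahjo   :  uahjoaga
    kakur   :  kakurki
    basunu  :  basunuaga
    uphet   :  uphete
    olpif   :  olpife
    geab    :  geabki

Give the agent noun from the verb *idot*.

The suffix is conditioned by the final sound: -e when the stem ends in a voiceless consonant (*uphet*, *olpif*); -ki when the stem ends in a voiced consonant (*kakur*, *geab*); -aga when the stem ends in a vowel (*uahjo*, *basunu*).
*idot*: final sound = /t/, a voiceless consonant → -e → *idote*.

idote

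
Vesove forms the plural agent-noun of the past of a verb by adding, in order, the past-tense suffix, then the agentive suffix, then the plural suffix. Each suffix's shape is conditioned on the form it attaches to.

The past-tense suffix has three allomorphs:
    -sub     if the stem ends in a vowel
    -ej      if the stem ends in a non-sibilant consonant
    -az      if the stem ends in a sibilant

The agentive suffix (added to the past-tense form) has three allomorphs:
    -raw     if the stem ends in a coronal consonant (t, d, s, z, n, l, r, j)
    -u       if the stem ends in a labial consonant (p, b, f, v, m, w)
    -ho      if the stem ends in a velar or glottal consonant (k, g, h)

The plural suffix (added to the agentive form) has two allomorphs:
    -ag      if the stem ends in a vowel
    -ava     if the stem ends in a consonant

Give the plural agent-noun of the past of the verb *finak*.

*finak*: final sound = /k/, a non-sibilant consonant → -ej → *finakej*.
The final consonant of the past-tense form *finakej* is /j/, which is coronal, so the agentive suffix is -raw, giving *finakejraw*.
The final sound of the agentive form *finakejraw* is /w/, which is a consonant, so the plural suffix is -ava, giving *finakejrawava*.

finakejrawava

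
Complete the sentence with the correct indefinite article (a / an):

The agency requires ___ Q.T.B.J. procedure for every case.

The indefinite article is chosen by the initial *sound* of the following word, not its spelling.
The initialism *Q.T.B.J.* is read letter by letter; the first letter, Q, is pronounced /kjuː/, which begins with a consonant sound.
So the article is *a*: The agency requires a Q.T.B.J. procedure for every case.

a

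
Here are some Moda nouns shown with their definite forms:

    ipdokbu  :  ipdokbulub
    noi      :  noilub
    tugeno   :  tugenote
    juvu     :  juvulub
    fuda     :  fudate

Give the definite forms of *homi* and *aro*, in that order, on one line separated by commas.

The pattern is height harmony: -lub when the last vowel of the stem is a high vowel (*ipdokbu*, *noi*, *juvu*); -te when the last vowel of the stem is a non-high vowel (*tugeno*, *fuda*).
The last vowel of *homi* is /i/, which is a high vowel, so the suffix is -lub, giving *homilub*.
*aro* — last vowel /o/ (a non-high vowel) → -te → *arote*.

homilub, arote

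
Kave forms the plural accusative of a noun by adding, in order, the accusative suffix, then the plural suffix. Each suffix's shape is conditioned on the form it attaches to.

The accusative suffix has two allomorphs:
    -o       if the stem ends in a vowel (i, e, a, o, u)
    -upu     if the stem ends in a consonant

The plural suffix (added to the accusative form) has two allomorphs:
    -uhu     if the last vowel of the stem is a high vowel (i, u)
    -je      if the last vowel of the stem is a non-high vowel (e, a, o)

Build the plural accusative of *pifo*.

*pifo*: final sound = /o/, a vowel → -o → *pifoo*.
Since the last vowel of the accusative form *pifoo* is /o/ (a non-high vowel), it takes -je, giving *pifooje*.

pifooje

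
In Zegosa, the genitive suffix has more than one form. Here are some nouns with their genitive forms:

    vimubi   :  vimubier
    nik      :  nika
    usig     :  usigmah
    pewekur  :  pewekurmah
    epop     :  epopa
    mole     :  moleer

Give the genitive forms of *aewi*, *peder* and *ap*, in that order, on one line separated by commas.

aewier, pedermah, apa

The suffix is conditioned by the final sound: -a when the stem ends in a voiceless consonant (*nik*, *epop*); -mah when the stem ends in a voiced consonant (*usig*, *pewekur*); -er when the stem ends in a vowel (*vimubi*, *mole*).
*aewi*: final sound = /i/, a vowel → -er → *aewier*.
*peder* — final sound /r/ (a voiced consonant) → -mah → *pedermah*.
Since the final sound of *ap* is /p/ (a voiceless consonant), it takes -a, giving *apa*.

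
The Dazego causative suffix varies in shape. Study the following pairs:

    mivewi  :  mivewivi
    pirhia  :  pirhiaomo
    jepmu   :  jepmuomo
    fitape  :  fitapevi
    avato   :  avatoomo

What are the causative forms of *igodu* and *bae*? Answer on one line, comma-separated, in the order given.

The pattern is front/back vowel harmony: -vi when the last vowel of the stem is a front vowel (*mivewi*, *fitape*); -omo when the last vowel of the stem is a back vowel (*pirhia*, *jepmu*, *avato*).
*igodu* — last vowel /u/ (a back vowel) → -omo → *igoduomo*.
*bae* — last vowel /e/ (a front vowel) → -vi → *baevi*.

igoduomo, baevi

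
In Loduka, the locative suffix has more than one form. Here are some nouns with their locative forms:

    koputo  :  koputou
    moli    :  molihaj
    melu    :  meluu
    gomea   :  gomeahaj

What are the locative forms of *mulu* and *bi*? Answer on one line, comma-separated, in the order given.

The suffix is conditioned by the last vowel: -u when the last vowel of the stem is a rounded vowel (*koputo*, *melu*); -haj when the last vowel of the stem is an unrounded vowel (*moli*, *gomea*).
*mulu*: last vowel = /u/, a rounded vowel → -u → *muluu*.
Since the last vowel of *bi* is /i/ (an unrounded vowel), it takes -haj, giving *bihaj*.

muluu, bihaj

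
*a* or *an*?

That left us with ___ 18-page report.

The indefinite article is chosen by the initial *sound* of the following word, not its spelling.
The number *18* is spoken "eighteen", beginning with /ˌeɪˈtiːn/ — a vowel sound.
So the article is *an*: That left us with an 18-page report.

an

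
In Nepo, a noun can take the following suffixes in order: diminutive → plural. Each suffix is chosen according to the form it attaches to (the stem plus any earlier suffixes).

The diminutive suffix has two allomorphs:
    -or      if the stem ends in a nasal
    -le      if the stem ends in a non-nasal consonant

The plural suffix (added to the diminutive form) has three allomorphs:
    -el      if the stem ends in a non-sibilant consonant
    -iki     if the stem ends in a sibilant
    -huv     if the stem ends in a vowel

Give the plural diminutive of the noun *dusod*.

*dusod*: final consonant = /d/, non-nasal → -le → *dusodle*.
The diminutive form *dusodle*: final sound = /e/, a vowel → -huv → *dusodlehuv*.

dusodlehuv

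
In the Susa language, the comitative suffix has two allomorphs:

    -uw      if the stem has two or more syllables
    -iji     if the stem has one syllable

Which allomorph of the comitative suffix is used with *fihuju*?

*fihuju* has 3 syllables, so the suffix is -uw.

-uw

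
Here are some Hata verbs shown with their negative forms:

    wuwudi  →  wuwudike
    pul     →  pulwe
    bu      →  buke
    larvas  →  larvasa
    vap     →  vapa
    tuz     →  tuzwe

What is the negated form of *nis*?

The suffix is conditioned by the final sound: -a when the stem ends in a voiceless consonant (*larvas*, *vap*); -we when the stem ends in a voiced consonant (*pul*, *tuz*); -ke when the stem ends in a vowel (*wuwudi*, *bu*).
*nis*: final sound = /s/, a voiceless consonant → -a → *nisa*.

nisa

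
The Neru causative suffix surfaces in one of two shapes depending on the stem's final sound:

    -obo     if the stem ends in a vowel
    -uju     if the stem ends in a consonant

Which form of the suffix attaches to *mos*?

-uju

Since the final sound of *mos* is /s/ (a consonant), it takes -uju.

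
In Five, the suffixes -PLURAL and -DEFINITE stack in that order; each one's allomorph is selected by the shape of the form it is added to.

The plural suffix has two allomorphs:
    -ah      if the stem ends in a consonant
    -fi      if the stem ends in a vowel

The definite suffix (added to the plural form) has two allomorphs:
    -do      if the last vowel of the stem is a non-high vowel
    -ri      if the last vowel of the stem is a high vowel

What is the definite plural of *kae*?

*kae*: final sound = /e/, a vowel → -fi → *kaefi*.
The plural form *kaefi*: last vowel = /i/, a high vowel → -ri → *kaefiri*.

kaefiri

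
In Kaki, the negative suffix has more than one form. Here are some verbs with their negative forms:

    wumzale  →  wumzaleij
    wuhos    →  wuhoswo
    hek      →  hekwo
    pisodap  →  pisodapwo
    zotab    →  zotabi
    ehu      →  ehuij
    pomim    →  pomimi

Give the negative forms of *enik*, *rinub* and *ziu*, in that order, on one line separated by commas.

enikwo, rinubi, ziuij

The pattern is voicing of the final sound: -wo when the stem ends in a voiceless consonant (*wuhos*, *hek*, *pisodap*); -i when the stem ends in a voiced consonant (*zotab*, *pomim*); -ij when the stem ends in a vowel (*wumzale*, *ehu*).
The final sound of *enik* is /k/, which is a voiceless consonant, so the suffix is -wo, giving *enikwo*.
The final sound of *rinub* is /b/, which is a voiced consonant, so the suffix is -i, giving *rinubi*.
The final sound of *ziu* is /u/, which is a vowel, so the suffix is -ij, giving *ziuij*.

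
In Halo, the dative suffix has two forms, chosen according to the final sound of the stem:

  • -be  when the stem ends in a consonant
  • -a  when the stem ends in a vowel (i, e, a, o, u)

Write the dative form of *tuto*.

*tuto* — final sound /o/ (a vowel) → -a → *tutoa*.

tutoa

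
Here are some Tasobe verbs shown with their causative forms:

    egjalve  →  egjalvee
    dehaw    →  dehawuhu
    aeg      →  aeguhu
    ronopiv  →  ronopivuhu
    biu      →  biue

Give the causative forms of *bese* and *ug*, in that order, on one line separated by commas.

besee, uguhu

Looking at the final sound of each stem: -uhu when the stem ends in a consonant (*dehaw*, *aeg*, *ronopiv*); -e when the stem ends in a vowel (*egjalve*, *biu*).
*bese* — final sound /e/ (a vowel) → -e → *besee*.
Since the final sound of *ug* is /g/ (a consonant), it takes -uhu, giving *uguhu*.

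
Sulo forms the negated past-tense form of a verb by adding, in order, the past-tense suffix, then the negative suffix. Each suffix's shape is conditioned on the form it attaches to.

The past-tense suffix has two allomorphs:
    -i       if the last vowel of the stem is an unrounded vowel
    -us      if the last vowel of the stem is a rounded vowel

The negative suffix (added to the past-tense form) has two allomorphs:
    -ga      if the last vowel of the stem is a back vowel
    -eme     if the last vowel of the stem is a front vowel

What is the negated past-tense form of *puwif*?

*puwif* — last vowel /i/ (an unrounded vowel) → -i → *puwifi*.
The past-tense form *puwifi* — last vowel /i/ (a front vowel) → -eme → *puwifieme*.

puwifieme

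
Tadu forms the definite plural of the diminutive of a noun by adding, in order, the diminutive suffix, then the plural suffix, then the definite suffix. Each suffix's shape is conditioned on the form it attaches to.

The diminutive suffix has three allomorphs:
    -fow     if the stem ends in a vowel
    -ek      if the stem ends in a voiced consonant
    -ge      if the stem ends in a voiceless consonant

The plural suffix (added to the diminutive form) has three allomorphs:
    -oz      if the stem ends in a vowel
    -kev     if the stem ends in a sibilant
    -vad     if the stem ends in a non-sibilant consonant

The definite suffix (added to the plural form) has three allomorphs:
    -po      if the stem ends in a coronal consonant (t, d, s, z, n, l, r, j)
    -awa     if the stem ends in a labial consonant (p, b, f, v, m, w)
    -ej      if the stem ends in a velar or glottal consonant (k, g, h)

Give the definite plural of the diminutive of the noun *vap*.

vapgeozpo

*vap*: final sound = /p/, a voiceless consonant → -ge → *vapge*.
The final sound of the diminutive form *vapge* is /e/, which is a vowel, so the plural suffix is -oz, giving *vapgeoz*.
The final consonant of the plural form *vapgeoz* is /z/, which is coronal, so the definite suffix is -po, giving *vapgeozpo*.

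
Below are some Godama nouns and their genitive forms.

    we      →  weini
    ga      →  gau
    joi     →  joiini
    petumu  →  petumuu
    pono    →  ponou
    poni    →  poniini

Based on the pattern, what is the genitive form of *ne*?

The pattern is front/back vowel harmony: -ini when the last vowel of the stem is a front vowel (*we*, *joi*, *poni*); -u when the last vowel of the stem is a back vowel (*ga*, *petumu*, *pono*).
Since the last vowel of *ne* is /e/ (a front vowel), it takes -ini, giving *neini*.

neini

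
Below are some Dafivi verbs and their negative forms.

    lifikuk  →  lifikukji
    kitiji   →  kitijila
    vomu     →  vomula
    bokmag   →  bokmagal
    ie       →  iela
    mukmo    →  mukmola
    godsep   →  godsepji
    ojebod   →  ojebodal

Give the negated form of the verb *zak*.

zakji

The suffix is conditioned by the final sound: -ji when the stem ends in a voiceless consonant (*lifikuk*, *godsep*); -al when the stem ends in a voiced consonant (*bokmag*, *ojebod*); -la when the stem ends in a vowel (*kitiji*, *vomu*, *ie*, *mukmo*).
The final sound of *zak* is /k/, which is a voiceless consonant, so the suffix is -ji, giving *zakji*.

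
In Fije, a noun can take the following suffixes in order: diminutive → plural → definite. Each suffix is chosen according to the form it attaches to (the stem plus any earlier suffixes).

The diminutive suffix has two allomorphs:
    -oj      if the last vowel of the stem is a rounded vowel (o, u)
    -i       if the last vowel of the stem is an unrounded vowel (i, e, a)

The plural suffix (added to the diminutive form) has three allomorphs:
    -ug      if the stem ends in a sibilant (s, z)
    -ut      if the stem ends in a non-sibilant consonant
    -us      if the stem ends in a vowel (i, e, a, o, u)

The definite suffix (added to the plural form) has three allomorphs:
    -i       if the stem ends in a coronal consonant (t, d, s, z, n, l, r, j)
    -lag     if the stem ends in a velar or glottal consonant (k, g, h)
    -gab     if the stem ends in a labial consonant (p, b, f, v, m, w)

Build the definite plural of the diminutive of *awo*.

awoojuti

Since the last vowel of *awo* is /o/ (a rounded vowel), it takes -oj, giving *awooj*.
The diminutive form *awooj* — final sound /j/ (a non-sibilant consonant) → -ut → *awoojut*.
The plural form *awoojut*: final consonant = /t/, coronal → -i → *awoojuti*.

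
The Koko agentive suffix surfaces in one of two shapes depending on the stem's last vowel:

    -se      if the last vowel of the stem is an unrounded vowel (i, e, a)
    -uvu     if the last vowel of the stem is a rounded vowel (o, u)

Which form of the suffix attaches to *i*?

-se

*i* — last vowel /i/ (an unrounded vowel) → -se.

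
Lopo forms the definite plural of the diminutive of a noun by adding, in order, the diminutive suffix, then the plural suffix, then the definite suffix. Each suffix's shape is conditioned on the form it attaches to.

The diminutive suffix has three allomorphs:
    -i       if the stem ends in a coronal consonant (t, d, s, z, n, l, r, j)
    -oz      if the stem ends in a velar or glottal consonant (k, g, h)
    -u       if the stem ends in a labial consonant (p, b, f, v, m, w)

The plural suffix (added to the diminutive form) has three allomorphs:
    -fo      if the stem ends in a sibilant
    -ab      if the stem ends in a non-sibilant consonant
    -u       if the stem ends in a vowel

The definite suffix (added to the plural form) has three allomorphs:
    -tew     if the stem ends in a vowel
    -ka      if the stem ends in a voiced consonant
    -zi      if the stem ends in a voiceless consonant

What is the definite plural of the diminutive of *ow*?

The final consonant of *ow* is /w/, which is labial, so the diminutive suffix is -u, giving *owu*.
Since the final sound of the diminutive form *owu* is /u/ (a vowel), it takes -u, giving *owuu*.
Since the final sound of the plural form *owuu* is /u/ (a vowel), it takes -tew, giving *owuutew*.

owuutew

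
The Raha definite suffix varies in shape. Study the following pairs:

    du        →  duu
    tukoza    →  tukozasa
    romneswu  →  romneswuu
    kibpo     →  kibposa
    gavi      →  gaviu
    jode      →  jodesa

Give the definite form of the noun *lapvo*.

lapvosa

The suffix is conditioned by the last vowel: -u when the last vowel of the stem is a high vowel (*du*, *romneswu*, *gavi*); -sa when the last vowel of the stem is a non-high vowel (*tukoza*, *kibpo*, *jode*).
*lapvo*: last vowel = /o/, a non-high vowel → -sa → *lapvosa*.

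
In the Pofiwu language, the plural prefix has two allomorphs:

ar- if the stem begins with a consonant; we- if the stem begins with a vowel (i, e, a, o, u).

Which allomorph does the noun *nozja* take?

ar-

The first sound of *nozja* is /n/, which is a consonant, so the prefix is ar-.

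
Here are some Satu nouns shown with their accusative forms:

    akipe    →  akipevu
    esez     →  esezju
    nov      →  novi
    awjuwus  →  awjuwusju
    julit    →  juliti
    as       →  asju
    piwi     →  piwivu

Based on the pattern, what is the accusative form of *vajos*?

The pattern is sibilance of the final sound: -ju when the stem ends in a sibilant (*esez*, *awjuwus*, *as*); -i when the stem ends in a non-sibilant consonant (*nov*, *julit*); -vu when the stem ends in a vowel (*akipe*, *piwi*).
*vajos*: final sound = /s/, a sibilant → -ju → *vajosju*.

vajosju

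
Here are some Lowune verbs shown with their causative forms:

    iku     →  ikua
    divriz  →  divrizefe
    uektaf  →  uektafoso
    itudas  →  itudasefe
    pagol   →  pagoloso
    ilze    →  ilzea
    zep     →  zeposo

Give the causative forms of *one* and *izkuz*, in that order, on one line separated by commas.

The alternation tracks the final sound of the stem — -efe when the stem ends in a sibilant (*divriz*, *itudas*); -oso when the stem ends in a non-sibilant consonant (*uektaf*, *pagol*, *zep*); -a when the stem ends in a vowel (*iku*, *ilze*).
The final sound of *one* is /e/, which is a vowel, so the suffix is -a, giving *onea*.
*izkuz* — final sound /z/ (a sibilant) → -efe → *izkuzefe*.

onea, izkuzefe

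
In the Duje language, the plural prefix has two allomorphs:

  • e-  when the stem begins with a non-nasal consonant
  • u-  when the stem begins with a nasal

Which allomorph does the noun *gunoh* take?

e-

The first consonant of *gunoh* is /g/, which is non-nasal, so the prefix is e-.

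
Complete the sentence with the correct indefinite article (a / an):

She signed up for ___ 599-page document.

The indefinite article is chosen by the initial *sound* of the following word, not its spelling.
The number *599* is spoken "five hundred …", beginning with /faɪv/ — a consonant sound.
So the article is *a*: She signed up for a 599-page document.

a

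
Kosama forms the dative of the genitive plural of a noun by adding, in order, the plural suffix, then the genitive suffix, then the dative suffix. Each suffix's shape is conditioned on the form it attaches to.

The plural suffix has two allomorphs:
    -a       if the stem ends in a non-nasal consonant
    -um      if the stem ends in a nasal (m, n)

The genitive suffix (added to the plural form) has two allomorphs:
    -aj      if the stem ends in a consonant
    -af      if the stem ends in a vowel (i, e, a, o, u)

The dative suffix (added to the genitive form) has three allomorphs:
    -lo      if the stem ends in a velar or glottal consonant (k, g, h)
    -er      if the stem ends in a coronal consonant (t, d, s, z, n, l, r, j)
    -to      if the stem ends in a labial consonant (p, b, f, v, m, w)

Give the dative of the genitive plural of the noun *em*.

The final consonant of *em* is /m/, which is a nasal, so the plural suffix is -um, giving *emum*.
The plural form *emum*: final sound = /m/, a consonant → -aj → *emumaj*.
The final consonant of the genitive form *emumaj* is /j/, which is coronal, so the dative suffix is -er, giving *emumajer*.

emumajer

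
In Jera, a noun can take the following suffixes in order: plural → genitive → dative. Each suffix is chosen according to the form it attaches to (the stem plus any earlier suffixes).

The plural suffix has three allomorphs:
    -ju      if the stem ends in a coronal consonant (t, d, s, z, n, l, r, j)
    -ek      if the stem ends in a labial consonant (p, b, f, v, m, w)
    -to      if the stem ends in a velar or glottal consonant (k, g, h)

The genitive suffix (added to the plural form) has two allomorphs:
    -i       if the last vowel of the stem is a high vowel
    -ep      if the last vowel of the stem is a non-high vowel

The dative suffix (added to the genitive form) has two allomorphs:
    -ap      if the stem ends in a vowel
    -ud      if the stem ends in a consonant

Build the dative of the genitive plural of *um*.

umekepud

The final consonant of *um* is /m/, which is labial, so the plural suffix is -ek, giving *umek*.
The plural form *umek*: last vowel = /e/, a non-high vowel → -ep → *umekep*.
The genitive form *umekep*: final sound = /p/, a consonant → -ud → *umekepud*.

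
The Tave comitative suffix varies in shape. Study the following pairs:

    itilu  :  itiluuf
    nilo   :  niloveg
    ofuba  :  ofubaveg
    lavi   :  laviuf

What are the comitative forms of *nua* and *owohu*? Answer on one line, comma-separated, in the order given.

The pattern is height harmony: -uf when the last vowel of the stem is a high vowel (*itilu*, *lavi*); -veg when the last vowel of the stem is a non-high vowel (*nilo*, *ofuba*).
*nua* — last vowel /a/ (a non-high vowel) → -veg → *nuaveg*.
The last vowel of *owohu* is /u/, which is a high vowel, so the suffix is -uf, giving *owohuuf*.

nuaveg, owohuuf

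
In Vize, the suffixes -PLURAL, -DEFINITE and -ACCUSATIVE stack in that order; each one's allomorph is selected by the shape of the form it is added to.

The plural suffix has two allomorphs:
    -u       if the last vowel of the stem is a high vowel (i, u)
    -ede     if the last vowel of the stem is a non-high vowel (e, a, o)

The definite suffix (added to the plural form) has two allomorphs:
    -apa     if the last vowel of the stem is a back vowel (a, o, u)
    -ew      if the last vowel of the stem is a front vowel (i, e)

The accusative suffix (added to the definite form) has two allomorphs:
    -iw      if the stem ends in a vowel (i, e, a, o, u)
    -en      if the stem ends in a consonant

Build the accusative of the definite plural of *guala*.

gualaedeewen

The last vowel of *guala* is /a/, which is a non-high vowel, so the plural suffix is -ede, giving *gualaede*.
Since the last vowel of the plural form *gualaede* is /e/ (a front vowel), it takes -ew, giving *gualaedeew*.
The definite form *gualaedeew*: final sound = /w/, a consonant → -en → *gualaedeewen*.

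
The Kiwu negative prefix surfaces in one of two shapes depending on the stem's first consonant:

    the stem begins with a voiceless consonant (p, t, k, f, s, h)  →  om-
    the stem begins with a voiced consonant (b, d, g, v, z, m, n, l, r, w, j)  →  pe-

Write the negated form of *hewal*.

Since the first consonant of *hewal* is /h/ (voiceless), it takes om-, giving *omhewal*.

omhewal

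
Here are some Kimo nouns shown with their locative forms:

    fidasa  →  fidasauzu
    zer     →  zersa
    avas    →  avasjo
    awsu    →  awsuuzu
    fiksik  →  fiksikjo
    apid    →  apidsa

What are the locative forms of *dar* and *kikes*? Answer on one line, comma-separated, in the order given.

darsa, kikesjo

The pattern is voicing of the final sound: -jo when the stem ends in a voiceless consonant (*avas*, *fiksik*); -sa when the stem ends in a voiced consonant (*zer*, *apid*); -uzu when the stem ends in a vowel (*fidasa*, *awsu*).
*dar* — final sound /r/ (a voiced consonant) → -sa → *darsa*.
*kikes* — final sound /s/ (a voiceless consonant) → -jo → *kikesjo*.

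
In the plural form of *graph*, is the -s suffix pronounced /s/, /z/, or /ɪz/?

/s/

The stem *graph* ends in a voiceless non-sibilant consonant.
The plural suffix surfaces as /ɪz/ after sibilants, /s/ after other voiceless consonants, and /z/ after other voiced sounds.
So the plural -s on *graph* is pronounced /s/.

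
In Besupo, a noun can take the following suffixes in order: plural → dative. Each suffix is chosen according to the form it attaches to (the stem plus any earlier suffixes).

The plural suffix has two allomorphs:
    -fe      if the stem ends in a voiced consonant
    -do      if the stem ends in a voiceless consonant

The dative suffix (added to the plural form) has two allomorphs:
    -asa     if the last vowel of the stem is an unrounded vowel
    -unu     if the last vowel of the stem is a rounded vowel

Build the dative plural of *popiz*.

popizfeasa

*popiz* — final consonant /z/ (voiced) → -fe → *popizfe*.
The plural form *popizfe* — last vowel /e/ (an unrounded vowel) → -asa → *popizfeasa*.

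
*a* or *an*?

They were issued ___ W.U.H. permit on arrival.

a

The indefinite article is chosen by the initial *sound* of the following word, not its spelling.
The initialism *W.U.H.* is read letter by letter; the first letter, W, is pronounced /ˈdʌbəl.juː/, which begins with a consonant sound.
So the article is *a*: They were issued a W.U.H. permit on arrival.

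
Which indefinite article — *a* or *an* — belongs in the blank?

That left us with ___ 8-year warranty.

an

The indefinite article is chosen by the initial *sound* of the following word, not its spelling.
The number *8* is spoken "eight", beginning with /eɪt/ — a vowel sound.
So the article is *an*: That left us with an 8-year warranty.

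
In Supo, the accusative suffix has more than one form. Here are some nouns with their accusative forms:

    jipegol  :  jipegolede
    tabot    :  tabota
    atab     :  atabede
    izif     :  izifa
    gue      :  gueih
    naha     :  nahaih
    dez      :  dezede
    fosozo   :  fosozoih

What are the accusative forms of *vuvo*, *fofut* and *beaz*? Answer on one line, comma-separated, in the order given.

vuvoih, fofuta, beazede

The alternation tracks the final sound of the stem — -a when the stem ends in a voiceless consonant (*tabot*, *izif*); -ede when the stem ends in a voiced consonant (*jipegol*, *atab*, *dez*); -ih when the stem ends in a vowel (*gue*, *naha*, *fosozo*).
*vuvo* — final sound /o/ (a vowel) → -ih → *vuvoih*.
Since the final sound of *fofut* is /t/ (a voiceless consonant), it takes -a, giving *fofuta*.
*beaz* — final sound /z/ (a voiced consonant) → -ede → *beazede*.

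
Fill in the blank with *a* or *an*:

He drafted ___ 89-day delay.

an

The indefinite article is chosen by the initial *sound* of the following word, not its spelling.
The number *89* is spoken "eighty-…", beginning with /ˈeɪti/ — a vowel sound.
So the article is *an*: He drafted an 89-day delay.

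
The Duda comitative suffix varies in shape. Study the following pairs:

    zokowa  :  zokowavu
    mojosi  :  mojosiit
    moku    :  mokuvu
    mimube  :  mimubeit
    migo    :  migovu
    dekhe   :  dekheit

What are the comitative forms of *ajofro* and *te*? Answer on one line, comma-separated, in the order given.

The pattern is front/back vowel harmony: -it when the last vowel of the stem is a front vowel (*mojosi*, *mimube*, *dekhe*); -vu when the last vowel of the stem is a back vowel (*zokowa*, *moku*, *migo*).
*ajofro*: last vowel = /o/, a back vowel → -vu → *ajofrovu*.
*te*: last vowel = /e/, a front vowel → -it → *teit*.

ajofrovu, teit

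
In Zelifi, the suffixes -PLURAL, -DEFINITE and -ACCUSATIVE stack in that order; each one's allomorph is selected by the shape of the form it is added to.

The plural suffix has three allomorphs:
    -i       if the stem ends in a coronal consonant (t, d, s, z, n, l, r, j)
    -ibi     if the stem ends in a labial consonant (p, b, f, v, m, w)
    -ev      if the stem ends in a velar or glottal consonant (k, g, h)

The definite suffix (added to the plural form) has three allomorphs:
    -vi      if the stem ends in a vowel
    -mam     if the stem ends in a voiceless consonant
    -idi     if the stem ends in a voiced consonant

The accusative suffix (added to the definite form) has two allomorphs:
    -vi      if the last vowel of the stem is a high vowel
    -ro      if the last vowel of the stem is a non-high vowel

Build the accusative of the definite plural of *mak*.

The final consonant of *mak* is /k/, which is velar/glottal, so the plural suffix is -ev, giving *makev*.
The plural form *makev*: final sound = /v/, a voiced consonant → -idi → *makevidi*.
The definite form *makevidi* — last vowel /i/ (a high vowel) → -vi → *makevidivi*.

makevidivi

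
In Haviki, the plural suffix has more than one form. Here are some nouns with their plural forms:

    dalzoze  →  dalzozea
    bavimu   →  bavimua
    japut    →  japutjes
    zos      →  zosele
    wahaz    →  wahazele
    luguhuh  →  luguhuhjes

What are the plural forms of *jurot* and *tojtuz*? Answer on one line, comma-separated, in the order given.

jurotjes, tojtuzele

The alternation tracks the final sound of the stem — -ele when the stem ends in a sibilant (*zos*, *wahaz*); -jes when the stem ends in a non-sibilant consonant (*japut*, *luguhuh*); -a when the stem ends in a vowel (*dalzoze*, *bavimu*).
*jurot* — final sound /t/ (a non-sibilant consonant) → -jes → *jurotjes*.
*tojtuz* — final sound /z/ (a sibilant) → -ele → *tojtuzele*.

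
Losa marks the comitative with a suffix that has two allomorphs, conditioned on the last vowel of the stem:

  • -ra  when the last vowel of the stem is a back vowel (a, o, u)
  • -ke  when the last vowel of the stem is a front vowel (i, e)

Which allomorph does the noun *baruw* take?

*baruw* — last vowel /u/ (a back vowel) → -ra.

-ra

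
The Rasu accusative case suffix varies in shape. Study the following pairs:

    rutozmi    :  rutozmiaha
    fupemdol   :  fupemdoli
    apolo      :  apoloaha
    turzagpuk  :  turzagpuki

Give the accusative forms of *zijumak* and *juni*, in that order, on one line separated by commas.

zijumaki, juniaha

The alternation tracks the final sound of the stem — -i when the stem ends in a consonant (*fupemdol*, *turzagpuk*); -aha when the stem ends in a vowel (*rutozmi*, *apolo*).
*zijumak* — final sound /k/ (a consonant) → -i → *zijumaki*.
*juni*: final sound = /i/, a vowel → -aha → *juniaha*.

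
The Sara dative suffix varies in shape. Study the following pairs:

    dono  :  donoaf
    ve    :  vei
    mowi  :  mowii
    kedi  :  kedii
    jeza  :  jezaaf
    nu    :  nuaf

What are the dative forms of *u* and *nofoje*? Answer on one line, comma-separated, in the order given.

uaf, nofojei

The suffix is conditioned by the last vowel: -i when the last vowel of the stem is a front vowel (*ve*, *mowi*, *kedi*); -af when the last vowel of the stem is a back vowel (*dono*, *jeza*, *nu*).
*u* — last vowel /u/ (a back vowel) → -af → *uaf*.
*nofoje*: last vowel = /e/, a front vowel → -i → *nofojei*.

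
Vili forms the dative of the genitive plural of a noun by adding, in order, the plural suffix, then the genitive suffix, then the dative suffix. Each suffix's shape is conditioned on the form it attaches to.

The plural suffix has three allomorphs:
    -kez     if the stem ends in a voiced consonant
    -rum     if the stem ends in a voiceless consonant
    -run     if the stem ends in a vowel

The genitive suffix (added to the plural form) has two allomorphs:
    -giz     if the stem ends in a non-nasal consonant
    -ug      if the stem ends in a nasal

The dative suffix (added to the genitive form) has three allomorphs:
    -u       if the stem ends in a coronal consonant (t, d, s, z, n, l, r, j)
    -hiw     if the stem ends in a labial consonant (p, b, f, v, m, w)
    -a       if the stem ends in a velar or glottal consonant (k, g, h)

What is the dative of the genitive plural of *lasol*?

lasolkezgizu

Since the final sound of *lasol* is /l/ (a voiced consonant), it takes -kez, giving *lasolkez*.
The plural form *lasolkez*: final consonant = /z/, non-nasal → -giz → *lasolkezgiz*.
Since the final consonant of the genitive form *lasolkezgiz* is /z/ (coronal), it takes -u, giving *lasolkezgizu*.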